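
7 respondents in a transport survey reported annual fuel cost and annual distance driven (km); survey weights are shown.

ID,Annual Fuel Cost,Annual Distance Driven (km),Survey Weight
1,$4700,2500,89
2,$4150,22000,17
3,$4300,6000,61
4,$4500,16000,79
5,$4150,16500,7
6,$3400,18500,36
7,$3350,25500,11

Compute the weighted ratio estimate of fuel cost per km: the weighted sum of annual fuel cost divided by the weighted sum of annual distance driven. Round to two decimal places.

0.39

Σ wᵢ·y = 4700×89 + 4150×17 + 4300×61 + 4500×79 + 4150×7 + 3400×36 + 3350×11
  = 418300 + 70550 + 262300 + 355500 + 29050 + 122400 + 36850 = 1294950
Σ wᵢ·x = 2500×89 + 22000×17 + 6000×61 + 16000×79 + 16500×7 + 18500×36 + 25500×11
  = 222500 + 374000 + 366000 + 1264000 + 115500 + 666000 + 280500 = 3288500
Ratio = 1294950 / 3288500 = 0.39378136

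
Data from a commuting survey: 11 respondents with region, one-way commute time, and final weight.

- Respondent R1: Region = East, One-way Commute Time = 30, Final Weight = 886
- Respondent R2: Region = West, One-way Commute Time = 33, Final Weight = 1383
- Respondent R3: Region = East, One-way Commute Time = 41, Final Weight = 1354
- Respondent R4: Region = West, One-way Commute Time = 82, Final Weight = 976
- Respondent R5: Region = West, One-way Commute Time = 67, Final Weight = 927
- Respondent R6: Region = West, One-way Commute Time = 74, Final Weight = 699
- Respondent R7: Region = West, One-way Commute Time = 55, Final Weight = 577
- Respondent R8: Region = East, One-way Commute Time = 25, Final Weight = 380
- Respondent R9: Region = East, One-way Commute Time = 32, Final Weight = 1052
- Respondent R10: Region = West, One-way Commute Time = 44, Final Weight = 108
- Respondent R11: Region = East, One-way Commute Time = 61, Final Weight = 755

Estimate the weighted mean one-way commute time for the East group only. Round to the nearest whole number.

East rows: R1, R3, R8, R9, R11
Weighted sum = 30×886 + 41×1354 + 25×380 + 32×1052 + 61×755
  = 171313
Sum of weights = 886 + 1354 + 380 + 1052 + 755 = 4427
Weighted mean = 171313 / 4427 = 38.697312

39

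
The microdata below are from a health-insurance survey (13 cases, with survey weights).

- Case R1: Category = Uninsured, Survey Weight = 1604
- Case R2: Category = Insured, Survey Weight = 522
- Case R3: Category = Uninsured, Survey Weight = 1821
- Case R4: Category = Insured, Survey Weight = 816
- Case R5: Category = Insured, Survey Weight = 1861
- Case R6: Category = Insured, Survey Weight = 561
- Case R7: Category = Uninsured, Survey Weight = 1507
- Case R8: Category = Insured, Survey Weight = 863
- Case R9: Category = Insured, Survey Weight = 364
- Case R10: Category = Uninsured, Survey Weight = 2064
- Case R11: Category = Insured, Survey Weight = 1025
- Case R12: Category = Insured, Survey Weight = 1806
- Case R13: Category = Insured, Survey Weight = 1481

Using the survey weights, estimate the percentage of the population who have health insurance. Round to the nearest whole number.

Sum of weights for 'Insured' = 522 + 816 + 1861 + 561 + 863 + 364 + 1025 + 1806 + 1481 = 9299
Total weight = 16295
Weighted proportion = 9299 / 16295 = 0.57066585 → 57.066585%

57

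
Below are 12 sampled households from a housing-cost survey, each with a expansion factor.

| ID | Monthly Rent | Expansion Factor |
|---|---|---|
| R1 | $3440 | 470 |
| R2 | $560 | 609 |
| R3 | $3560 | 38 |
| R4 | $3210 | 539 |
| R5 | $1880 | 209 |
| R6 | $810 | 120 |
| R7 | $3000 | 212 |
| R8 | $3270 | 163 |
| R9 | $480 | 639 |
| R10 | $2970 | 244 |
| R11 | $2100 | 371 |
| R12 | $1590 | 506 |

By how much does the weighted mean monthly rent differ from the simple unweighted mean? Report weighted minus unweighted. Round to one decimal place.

Unweighted sum = 3440 + 560 + 3560 + 3210 + 1880 + 810 + 3000 + 3270 + 480 + 2970 + 2100 + 1590 = 26870
Unweighted mean = 26870 / 12 = 2239.1667
Weighted sum = 3440×470 + 560×609 + 3560×38 + 3210×539 + 1880×209 + 810×120 + 3000×212 + 3270×163 + 480×639 + 2970×244 + 2100×371 + 1590×506
  = 1616800 + 341040 + 135280 + 1730190 + 392920 + 97200 + 636000 + 533010 + 306720 + 724680 + 779100 + 804540 = 8097480
Sum of weights = 470 + 609 + 38 + 539 + 209 + 120 + 212 + 163 + 639 + 244 + 371 + 506 = 4120
Weighted mean = 8097480 / 4120 = 1965.4078
Difference (weighted minus unweighted) = -273.7589

-273.8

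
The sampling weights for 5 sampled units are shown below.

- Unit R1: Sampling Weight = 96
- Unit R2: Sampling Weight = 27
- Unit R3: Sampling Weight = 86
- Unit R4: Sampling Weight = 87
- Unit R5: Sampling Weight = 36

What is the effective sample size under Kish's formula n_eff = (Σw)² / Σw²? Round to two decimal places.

Σ wᵢ = 96 + 27 + 86 + 87 + 36 = 332
Σ wᵢ² = 9216 + 729 + 7396 + 7569 + 1296 = 26206
n_eff = 332² / 26206 = 110224 / 26206 = 4.2060597

4.21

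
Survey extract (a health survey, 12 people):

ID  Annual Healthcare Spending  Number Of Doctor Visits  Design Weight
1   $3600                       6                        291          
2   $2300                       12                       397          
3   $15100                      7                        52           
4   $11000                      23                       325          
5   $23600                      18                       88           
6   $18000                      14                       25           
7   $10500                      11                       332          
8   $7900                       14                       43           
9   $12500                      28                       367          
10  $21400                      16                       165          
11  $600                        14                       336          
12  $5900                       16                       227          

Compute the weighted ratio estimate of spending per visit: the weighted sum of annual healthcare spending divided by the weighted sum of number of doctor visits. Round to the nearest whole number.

Σ wᵢ·y = 3600×291 + 2300×397 + 15100×52 + 11000×325 + 23600×88 + 18000×25 + 10500×332 + 7900×43 + 12500×367 + 21400×165 + 600×336 + 5900×227
  = 1047600 + 913100 + 785200 + 3575000 + 2076800 + 450000 + 3486000 + 339700 + 4587500 + 3531000 + 201600 + 1339300 = 22332800
Σ wᵢ·x = 6×291 + 12×397 + 7×52 + 23×325 + 18×88 + 14×25 + 11×332 + 14×43 + 28×367 + 16×165 + 14×336 + 16×227
  = 1746 + 4764 + 364 + 7475 + 1584 + 350 + 3652 + 602 + 10276 + 2640 + 4704 + 3632 = 41789
Ratio = 22332800 / 41789 = 534.41815

534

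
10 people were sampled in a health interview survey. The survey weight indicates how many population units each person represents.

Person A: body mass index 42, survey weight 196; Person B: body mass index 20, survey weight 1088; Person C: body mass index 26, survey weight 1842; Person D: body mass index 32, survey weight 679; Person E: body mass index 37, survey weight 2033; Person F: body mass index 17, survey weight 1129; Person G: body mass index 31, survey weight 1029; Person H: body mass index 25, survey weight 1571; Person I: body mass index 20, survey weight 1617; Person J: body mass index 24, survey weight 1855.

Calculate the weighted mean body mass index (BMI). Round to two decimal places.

Weighted sum = 42×196 + 20×1088 + 26×1842 + 32×679 + 37×2033 + 17×1129 + 31×1029 + 25×1571 + 20×1617 + 24×1855
  = 8232 + 21760 + 47892 + 21728 + 75221 + 19193 + 31899 + 39275 + 32340 + 44520 = 342060
Sum of weights = 196 + 1088 + 1842 + 679 + 2033 + 1129 + 1029 + 1571 + 1617 + 1855 = 13039
Weighted mean = 342060 / 13039 = 26.233607

26.23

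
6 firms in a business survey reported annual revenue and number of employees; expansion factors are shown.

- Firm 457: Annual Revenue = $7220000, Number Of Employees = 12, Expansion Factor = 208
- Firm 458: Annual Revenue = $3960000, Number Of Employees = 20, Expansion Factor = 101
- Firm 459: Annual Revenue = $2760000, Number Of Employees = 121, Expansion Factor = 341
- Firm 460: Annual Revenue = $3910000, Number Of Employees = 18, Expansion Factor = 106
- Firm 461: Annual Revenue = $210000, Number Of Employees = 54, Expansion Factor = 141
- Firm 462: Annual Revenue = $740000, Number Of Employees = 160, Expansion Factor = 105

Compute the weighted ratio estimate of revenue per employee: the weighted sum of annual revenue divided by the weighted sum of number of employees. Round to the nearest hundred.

Σ wᵢ·y = 7220000×208 + 3960000×101 + 2760000×341 + 3910000×106 + 210000×141 + 740000×105
  = 3364650000
Σ wᵢ·x = 12×208 + 20×101 + 121×341 + 18×106 + 54×141 + 160×105
  = 72099
Ratio = 3364650000 / 72099 = 46667.083

46700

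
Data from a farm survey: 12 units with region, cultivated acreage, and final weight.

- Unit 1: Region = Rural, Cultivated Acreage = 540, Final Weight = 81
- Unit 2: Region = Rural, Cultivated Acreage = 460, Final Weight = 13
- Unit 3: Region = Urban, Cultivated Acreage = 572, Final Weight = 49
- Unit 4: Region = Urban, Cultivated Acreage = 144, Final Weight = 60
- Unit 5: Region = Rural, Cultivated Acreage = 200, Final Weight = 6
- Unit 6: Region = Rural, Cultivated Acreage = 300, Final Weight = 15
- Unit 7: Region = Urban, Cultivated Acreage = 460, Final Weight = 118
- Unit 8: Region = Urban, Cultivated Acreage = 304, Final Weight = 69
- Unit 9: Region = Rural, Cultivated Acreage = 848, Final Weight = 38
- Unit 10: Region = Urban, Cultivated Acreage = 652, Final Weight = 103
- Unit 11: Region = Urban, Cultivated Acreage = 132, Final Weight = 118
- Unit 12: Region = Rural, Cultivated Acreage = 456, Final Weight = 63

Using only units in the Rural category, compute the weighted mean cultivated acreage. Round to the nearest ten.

Rural rows: 1, 2, 5, 6, 9, 12
Weighted sum = 540×81 + 460×13 + 200×6 + 300×15 + 848×38 + 456×63
  = 43740 + 5980 + 1200 + 4500 + 32224 + 28728 = 116372
Sum of weights = 81 + 13 + 6 + 15 + 38 + 63 = 216
Weighted mean = 116372 / 216 = 538.75926

540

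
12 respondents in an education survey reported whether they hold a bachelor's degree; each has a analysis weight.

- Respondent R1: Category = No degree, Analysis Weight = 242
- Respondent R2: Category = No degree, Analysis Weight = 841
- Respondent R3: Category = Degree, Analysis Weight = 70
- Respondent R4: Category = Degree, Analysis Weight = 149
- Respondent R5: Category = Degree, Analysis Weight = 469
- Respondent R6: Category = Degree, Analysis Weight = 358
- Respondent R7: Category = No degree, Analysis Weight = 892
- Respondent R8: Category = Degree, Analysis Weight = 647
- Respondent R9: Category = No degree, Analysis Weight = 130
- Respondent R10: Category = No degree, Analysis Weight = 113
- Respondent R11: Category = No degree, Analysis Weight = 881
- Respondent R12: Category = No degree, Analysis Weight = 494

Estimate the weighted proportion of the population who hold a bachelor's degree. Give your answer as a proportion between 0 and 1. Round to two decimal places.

Sum of weights for 'Degree' = 70 + 149 + 469 + 358 + 647 = 1693
Total weight = 5286
Weighted proportion = 1693 / 5286 = 0.32027998

0.32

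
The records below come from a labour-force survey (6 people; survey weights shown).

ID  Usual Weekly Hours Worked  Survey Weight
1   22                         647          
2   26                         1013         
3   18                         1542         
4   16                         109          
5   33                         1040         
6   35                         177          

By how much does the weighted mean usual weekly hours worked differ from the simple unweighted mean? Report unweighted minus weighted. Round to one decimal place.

Unweighted sum = 22 + 26 + 18 + 16 + 33 + 35 = 150
Unweighted mean = 150 / 6 = 25
Weighted sum = 110587
Sum of weights = 647 + 1013 + 1542 + 109 + 1040 + 177 = 4528
Weighted mean = 110587 / 4528 = 24.422924
Difference (unweighted minus weighted) = 0.57707597

0.6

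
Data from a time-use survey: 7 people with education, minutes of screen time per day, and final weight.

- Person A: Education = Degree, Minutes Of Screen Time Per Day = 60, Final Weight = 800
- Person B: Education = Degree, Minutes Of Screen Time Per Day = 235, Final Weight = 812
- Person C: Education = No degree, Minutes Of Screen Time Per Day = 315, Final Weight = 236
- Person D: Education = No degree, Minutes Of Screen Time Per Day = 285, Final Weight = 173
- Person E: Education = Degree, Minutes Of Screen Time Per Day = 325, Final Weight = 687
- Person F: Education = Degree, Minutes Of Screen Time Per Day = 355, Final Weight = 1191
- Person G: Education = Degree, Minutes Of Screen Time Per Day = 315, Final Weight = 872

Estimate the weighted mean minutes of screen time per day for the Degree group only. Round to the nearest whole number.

Degree rows: A, B, E, F, G
Weighted sum = 60×800 + 235×812 + 325×687 + 355×1191 + 315×872
  = 48000 + 190820 + 223275 + 422805 + 274680 = 1159580
Sum of weights = 800 + 812 + 687 + 1191 + 872 = 4362
Weighted mean = 1159580 / 4362 = 265.83677

266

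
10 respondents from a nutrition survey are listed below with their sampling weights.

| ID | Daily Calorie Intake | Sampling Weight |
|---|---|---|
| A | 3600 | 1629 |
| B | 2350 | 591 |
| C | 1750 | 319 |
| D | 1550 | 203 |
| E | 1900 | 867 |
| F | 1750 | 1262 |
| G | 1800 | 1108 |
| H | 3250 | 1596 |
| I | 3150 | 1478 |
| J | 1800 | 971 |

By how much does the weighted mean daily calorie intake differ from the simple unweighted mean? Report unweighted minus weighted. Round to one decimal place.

Unweighted sum = 3600 + 2350 + 1750 + 1550 + 1900 + 1750 + 1800 + 3250 + 3150 + 1800 = 22900
Unweighted mean = 22900 / 10 = 2290
Weighted sum = 3600×1629 + 2350×591 + 1750×319 + 1550×203 + 1900×867 + 1750×1262 + 1800×1108 + 3250×1596 + 3150×1478 + 1800×971
  = 5864400 + 1388850 + 558250 + 314650 + 1647300 + 2208500 + 1994400 + 5187000 + 4655700 + 1747800 = 25566850
Sum of weights = 10024
Weighted mean = 25566850 / 10024 = 2550.5636
Difference (unweighted minus weighted) = -260.56365

-260.6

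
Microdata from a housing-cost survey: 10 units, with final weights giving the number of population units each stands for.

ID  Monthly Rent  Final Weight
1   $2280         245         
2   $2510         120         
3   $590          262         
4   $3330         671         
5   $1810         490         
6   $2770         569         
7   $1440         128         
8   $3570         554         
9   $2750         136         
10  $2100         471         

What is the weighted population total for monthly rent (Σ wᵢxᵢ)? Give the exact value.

Weighted total = 2280×245 + 2510×120 + 590×262 + 3330×671 + 1810×490 + 2770×569 + 1440×128 + 3570×554 + 2750×136 + 2100×471
  = 558600 + 301200 + 154580 + 2234430 + 886900 + 1576130 + 184320 + 1977780 + 374000 + 989100 = 9237040

9237040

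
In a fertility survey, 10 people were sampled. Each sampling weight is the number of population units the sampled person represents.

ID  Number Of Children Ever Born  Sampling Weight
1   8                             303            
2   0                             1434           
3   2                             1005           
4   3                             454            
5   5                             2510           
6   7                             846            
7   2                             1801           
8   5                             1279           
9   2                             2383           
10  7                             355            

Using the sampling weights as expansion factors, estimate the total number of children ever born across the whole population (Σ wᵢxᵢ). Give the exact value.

Weighted total = 8×303 + 0×1434 + 2×1005 + 3×454 + 5×2510 + 7×846 + 2×1801 + 5×1279 + 2×2383 + 7×355
  = 41516

41516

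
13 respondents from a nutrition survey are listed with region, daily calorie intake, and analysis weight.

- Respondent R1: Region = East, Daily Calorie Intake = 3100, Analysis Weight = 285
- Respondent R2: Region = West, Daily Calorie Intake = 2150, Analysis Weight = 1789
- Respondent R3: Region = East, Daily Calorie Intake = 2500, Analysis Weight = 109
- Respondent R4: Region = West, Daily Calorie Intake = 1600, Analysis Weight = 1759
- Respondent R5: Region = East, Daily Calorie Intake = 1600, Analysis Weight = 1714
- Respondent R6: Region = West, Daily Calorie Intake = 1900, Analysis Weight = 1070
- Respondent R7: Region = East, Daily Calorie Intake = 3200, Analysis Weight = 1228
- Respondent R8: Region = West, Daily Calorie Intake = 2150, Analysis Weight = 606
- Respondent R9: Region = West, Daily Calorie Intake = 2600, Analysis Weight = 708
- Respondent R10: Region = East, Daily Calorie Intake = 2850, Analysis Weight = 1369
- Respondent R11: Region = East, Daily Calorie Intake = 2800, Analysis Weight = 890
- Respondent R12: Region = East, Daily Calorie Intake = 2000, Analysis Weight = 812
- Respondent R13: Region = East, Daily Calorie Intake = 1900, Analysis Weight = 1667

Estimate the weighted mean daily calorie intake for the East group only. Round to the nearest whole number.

East rows: R1, R3, R5, R7, R10, R11, R12, R13
Weighted sum = 3100×285 + 2500×109 + 1600×1714 + 3200×1228 + 2850×1369 + 2800×890 + 2000×812 + 1900×1667
  = 883500 + 272500 + 2742400 + 3929600 + 3901650 + 2492000 + 1624000 + 3167300 = 19012950
Sum of weights = 285 + 109 + 1714 + 1228 + 1369 + 890 + 812 + 1667 = 8074
Weighted mean = 19012950 / 8074 = 2354.8365

2355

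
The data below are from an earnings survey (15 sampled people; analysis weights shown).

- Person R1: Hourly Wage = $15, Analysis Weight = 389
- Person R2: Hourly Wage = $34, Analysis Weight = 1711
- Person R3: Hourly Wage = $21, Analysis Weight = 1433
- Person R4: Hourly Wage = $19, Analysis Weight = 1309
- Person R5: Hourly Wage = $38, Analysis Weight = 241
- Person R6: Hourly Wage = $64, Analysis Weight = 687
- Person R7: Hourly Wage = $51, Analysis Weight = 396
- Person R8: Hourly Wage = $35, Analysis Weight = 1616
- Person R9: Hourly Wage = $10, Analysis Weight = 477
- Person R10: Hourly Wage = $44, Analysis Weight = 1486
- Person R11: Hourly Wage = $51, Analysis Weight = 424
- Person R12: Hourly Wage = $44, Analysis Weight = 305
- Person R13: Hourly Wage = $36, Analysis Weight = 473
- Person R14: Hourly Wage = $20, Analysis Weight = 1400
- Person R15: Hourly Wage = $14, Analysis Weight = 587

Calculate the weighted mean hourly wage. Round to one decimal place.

Weighted sum = 407299
Sum of weights = 12934
Weighted mean = 407299 / 12934 = 31.490567

31.5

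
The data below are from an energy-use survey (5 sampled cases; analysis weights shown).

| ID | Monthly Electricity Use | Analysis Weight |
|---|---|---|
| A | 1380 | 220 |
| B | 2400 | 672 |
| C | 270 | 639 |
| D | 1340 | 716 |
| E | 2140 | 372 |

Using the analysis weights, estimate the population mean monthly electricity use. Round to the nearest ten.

Weighted sum = 3844450
Sum of weights = 220 + 672 + 639 + 716 + 372 = 2619
Weighted mean = 3844450 / 2619 = 1467.9076

1470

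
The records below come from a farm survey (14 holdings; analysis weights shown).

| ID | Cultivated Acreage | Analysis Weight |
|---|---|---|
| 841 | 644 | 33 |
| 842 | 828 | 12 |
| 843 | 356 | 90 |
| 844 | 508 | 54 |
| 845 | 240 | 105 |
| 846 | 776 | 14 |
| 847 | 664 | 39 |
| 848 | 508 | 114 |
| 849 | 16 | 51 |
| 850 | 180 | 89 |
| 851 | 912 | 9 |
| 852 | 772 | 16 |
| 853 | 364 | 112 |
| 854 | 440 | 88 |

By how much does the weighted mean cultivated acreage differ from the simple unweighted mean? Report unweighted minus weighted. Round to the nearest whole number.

118

Unweighted sum = 7208
Unweighted mean = 7208 / 14 = 514.85714
Weighted sum = 327416
Sum of weights = 826
Weighted mean = 327416 / 826 = 396.38741
Difference (unweighted minus weighted) = 118.46973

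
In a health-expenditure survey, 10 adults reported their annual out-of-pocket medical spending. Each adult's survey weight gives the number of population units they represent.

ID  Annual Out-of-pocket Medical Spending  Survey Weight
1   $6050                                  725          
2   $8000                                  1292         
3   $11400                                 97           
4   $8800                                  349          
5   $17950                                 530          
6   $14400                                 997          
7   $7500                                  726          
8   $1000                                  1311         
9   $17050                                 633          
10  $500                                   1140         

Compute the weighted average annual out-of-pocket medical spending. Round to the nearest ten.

7810

Weighted sum = 6050×725 + 8000×1292 + 11400×97 + 8800×349 + 17950×530 + 14400×997 + 7500×726 + 1000×1311 + 17050×633 + 500×1140
  = 4386250 + 10336000 + 1105800 + 3071200 + 9513500 + 14356800 + 5445000 + 1311000 + 10792650 + 570000 = 60888200
Sum of weights = 725 + 1292 + 97 + 349 + 530 + 997 + 726 + 1311 + 633 + 1140 = 7800
Weighted mean = 60888200 / 7800 = 7806.1795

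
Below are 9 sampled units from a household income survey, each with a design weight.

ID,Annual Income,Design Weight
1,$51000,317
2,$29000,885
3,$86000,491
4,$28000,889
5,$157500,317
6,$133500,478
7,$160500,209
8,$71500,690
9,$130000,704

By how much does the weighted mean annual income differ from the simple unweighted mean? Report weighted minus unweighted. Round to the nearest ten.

-14370

Unweighted sum = 51000 + 29000 + 86000 + 28000 + 157500 + 133500 + 160500 + 71500 + 130000 = 847000
Unweighted mean = 847000 / 9 = 94111.111
Weighted sum = 397090000
Sum of weights = 317 + 885 + 491 + 889 + 317 + 478 + 209 + 690 + 704 = 4980
Weighted mean = 397090000 / 4980 = 79736.948
Difference (weighted minus unweighted) = -14374.163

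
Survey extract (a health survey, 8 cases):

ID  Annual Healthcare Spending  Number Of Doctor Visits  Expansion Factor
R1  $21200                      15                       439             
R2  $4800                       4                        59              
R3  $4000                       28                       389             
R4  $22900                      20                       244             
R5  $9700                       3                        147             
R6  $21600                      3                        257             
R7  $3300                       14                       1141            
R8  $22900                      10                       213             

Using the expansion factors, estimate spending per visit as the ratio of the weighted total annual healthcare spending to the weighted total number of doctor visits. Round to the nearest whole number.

772

Σ wᵢ·y = 21200×439 + 4800×59 + 4000×389 + 22900×244 + 9700×147 + 21600×257 + 3300×1141 + 22900×213
  = 9306800 + 283200 + 1556000 + 5587600 + 1425900 + 5551200 + 3765300 + 4877700 = 32353700
Σ wᵢ·x = 15×439 + 4×59 + 28×389 + 20×244 + 3×147 + 3×257 + 14×1141 + 10×213
  = 41909
Ratio = 32353700 / 41909 = 771.99885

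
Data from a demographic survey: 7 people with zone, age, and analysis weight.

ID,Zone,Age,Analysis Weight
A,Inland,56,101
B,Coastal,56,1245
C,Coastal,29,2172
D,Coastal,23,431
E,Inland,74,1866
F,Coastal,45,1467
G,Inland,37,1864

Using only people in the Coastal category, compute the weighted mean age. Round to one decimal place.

39.3

Coastal rows: B, C, D, F
Weighted sum = 208636
Sum of weights = 1245 + 2172 + 431 + 1467 = 5315
Weighted mean = 208636 / 5315 = 39.254186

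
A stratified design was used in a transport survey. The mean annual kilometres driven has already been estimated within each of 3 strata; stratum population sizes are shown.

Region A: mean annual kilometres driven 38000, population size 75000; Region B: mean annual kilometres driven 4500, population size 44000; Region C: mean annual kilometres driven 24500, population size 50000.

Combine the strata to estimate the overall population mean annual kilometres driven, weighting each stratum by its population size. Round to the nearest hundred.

25300

Σ Nₕ·x̄ₕ = 38000×75000 + 4500×44000 + 24500×50000
  = 2850000000 + 198000000 + 1225000000 = 4273000000
Σ Nₕ = 75000 + 44000 + 50000 = 169000
Overall mean = 4273000000 / 169000 = 25284.024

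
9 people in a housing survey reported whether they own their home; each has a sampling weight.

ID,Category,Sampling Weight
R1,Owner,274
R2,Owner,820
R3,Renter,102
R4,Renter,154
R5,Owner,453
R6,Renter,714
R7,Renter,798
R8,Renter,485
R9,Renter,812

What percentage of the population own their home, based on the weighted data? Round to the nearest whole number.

Sum of weights for 'Owner' = 274 + 820 + 453 = 1547
Total weight = 274 + 820 + 102 + 154 + 453 + 714 + 798 + 485 + 812 = 4612
Weighted proportion = 1547 / 4612 = 0.33542931 → 33.542931%

34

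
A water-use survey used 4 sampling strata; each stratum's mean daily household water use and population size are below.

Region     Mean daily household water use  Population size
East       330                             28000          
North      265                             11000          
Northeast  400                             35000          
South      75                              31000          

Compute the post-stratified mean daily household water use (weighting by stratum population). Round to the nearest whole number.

Σ Nₕ·x̄ₕ = 330×28000 + 265×11000 + 400×35000 + 75×31000
  = 9240000 + 2915000 + 14000000 + 2325000 = 28480000
Σ Nₕ = 28000 + 11000 + 35000 + 31000 = 105000
Overall mean = 28480000 / 105000 = 271.2381

271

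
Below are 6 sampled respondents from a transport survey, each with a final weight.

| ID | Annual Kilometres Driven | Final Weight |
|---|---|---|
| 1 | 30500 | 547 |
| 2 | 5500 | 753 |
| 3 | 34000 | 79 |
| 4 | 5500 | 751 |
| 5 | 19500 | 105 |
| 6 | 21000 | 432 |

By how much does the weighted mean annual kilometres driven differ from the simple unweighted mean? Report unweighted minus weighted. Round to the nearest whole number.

4800

Unweighted sum = 30500 + 5500 + 34000 + 5500 + 19500 + 21000 = 116000
Unweighted mean = 116000 / 6 = 19333.333
Weighted sum = 30500×547 + 5500×753 + 34000×79 + 5500×751 + 19500×105 + 21000×432
  = 16683500 + 4141500 + 2686000 + 4130500 + 2047500 + 9072000 = 38761000
Sum of weights = 547 + 753 + 79 + 751 + 105 + 432 = 2667
Weighted mean = 38761000 / 2667 = 14533.558
Difference (unweighted minus weighted) = 4799.775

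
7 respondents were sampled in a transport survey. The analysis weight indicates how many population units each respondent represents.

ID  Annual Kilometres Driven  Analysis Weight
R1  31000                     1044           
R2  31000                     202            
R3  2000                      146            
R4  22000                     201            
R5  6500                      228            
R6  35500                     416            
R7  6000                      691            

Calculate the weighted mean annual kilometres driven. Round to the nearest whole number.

Weighted sum = 31000×1044 + 31000×202 + 2000×146 + 22000×201 + 6500×228 + 35500×416 + 6000×691
  = 32364000 + 6262000 + 292000 + 4422000 + 1482000 + 14768000 + 4146000 = 63736000
Sum of weights = 2928
Weighted mean = 63736000 / 2928 = 21767.76

21768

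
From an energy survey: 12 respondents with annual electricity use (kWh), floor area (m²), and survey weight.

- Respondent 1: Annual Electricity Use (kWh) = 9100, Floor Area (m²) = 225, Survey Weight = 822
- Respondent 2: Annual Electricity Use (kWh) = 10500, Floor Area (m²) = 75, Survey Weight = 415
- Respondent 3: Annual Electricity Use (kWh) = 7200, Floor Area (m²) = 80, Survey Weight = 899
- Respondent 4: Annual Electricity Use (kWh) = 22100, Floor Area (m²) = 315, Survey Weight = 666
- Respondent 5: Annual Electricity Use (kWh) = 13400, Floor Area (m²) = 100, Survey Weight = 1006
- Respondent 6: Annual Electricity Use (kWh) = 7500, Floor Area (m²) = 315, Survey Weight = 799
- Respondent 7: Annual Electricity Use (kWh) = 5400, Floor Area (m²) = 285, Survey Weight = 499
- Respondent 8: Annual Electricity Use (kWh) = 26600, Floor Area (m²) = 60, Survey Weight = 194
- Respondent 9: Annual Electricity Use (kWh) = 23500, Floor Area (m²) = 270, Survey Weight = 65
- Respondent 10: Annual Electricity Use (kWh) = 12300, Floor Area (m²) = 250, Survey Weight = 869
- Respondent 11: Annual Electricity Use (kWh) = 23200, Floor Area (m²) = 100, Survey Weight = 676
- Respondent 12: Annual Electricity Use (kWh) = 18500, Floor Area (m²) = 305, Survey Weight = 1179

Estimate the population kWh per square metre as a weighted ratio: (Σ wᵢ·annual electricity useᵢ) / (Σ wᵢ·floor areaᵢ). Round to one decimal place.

Σ wᵢ·y = 9100×822 + 10500×415 + 7200×899 + 22100×666 + 13400×1006 + 7500×799 + 5400×499 + 26600×194 + 23500×65 + 12300×869 + 23200×676 + 18500×1179
  = 7480200 + 4357500 + 6472800 + 14718600 + 13480400 + 5992500 + 2694600 + 5160400 + 1527500 + 10688700 + 15683200 + 21811500 = 110067900
Σ wᵢ·x = 225×822 + 75×415 + 80×899 + 315×666 + 100×1006 + 315×799 + 285×499 + 60×194 + 270×65 + 250×869 + 100×676 + 305×1179
  = 184950 + 31125 + 71920 + 209790 + 100600 + 251685 + 142215 + 11640 + 17550 + 217250 + 67600 + 359595 = 1665920
Ratio = 110067900 / 1665920 = 66.07034

66.1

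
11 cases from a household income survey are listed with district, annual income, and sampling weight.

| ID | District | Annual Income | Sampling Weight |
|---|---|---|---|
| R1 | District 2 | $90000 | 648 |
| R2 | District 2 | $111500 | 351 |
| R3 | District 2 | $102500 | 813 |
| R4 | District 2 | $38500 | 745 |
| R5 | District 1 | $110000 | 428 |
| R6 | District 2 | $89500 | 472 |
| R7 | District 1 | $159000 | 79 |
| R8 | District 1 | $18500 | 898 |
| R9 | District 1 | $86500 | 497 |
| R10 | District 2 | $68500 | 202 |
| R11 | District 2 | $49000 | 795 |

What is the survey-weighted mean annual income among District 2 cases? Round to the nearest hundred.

75600

District 2 rows: R1, R2, R3, R4, R6, R10, R11
Weighted sum = 90000×648 + 111500×351 + 102500×813 + 38500×745 + 89500×472 + 68500×202 + 49000×795
  = 58320000 + 39136500 + 83332500 + 28682500 + 42244000 + 13837000 + 38955000 = 304507500
Sum of weights = 648 + 351 + 813 + 745 + 472 + 202 + 795 = 4026
Weighted mean = 304507500 / 4026 = 75635.246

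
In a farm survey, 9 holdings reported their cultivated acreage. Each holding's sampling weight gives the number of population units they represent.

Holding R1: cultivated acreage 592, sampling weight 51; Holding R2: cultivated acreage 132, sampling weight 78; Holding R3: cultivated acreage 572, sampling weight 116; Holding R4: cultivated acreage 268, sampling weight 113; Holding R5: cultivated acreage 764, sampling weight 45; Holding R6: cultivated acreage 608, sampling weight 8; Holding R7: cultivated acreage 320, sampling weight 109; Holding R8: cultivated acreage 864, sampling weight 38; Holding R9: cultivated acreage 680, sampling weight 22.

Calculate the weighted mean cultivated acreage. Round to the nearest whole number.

447

Weighted sum = 592×51 + 132×78 + 572×116 + 268×113 + 764×45 + 608×8 + 320×109 + 864×38 + 680×22
  = 30192 + 10296 + 66352 + 30284 + 34380 + 4864 + 34880 + 32832 + 14960 = 259040
Sum of weights = 580
Weighted mean = 259040 / 580 = 446.62069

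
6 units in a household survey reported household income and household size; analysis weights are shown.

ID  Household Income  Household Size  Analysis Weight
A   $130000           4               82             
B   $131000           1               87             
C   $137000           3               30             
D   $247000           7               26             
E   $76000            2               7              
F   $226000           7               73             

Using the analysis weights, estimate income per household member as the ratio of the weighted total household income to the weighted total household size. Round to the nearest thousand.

Σ wᵢ·y = 130000×82 + 131000×87 + 137000×30 + 247000×26 + 76000×7 + 226000×73
  = 10660000 + 11397000 + 4110000 + 6422000 + 532000 + 16498000 = 49619000
Σ wᵢ·x = 4×82 + 1×87 + 3×30 + 7×26 + 2×7 + 7×73
  = 328 + 87 + 90 + 182 + 14 + 511 = 1212
Ratio = 49619000 / 1212 = 40939.769

41000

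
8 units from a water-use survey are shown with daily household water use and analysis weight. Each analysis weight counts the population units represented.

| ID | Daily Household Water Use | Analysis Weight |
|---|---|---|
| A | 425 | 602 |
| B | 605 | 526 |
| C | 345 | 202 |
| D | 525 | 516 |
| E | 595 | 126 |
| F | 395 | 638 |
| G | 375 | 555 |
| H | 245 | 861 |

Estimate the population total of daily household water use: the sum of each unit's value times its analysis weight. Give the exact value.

Weighted total = 425×602 + 605×526 + 345×202 + 525×516 + 595×126 + 395×638 + 375×555 + 245×861
  = 255850 + 318230 + 69690 + 270900 + 74970 + 252010 + 208125 + 210945 = 1660720

1660720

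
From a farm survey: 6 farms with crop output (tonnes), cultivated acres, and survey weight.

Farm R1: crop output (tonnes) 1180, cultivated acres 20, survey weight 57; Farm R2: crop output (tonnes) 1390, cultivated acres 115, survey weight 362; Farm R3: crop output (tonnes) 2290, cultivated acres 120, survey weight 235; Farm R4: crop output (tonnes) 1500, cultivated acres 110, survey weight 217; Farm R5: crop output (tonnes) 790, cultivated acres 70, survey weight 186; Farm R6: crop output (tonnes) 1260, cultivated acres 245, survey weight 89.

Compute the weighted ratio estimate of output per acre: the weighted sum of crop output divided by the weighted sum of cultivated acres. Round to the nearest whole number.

13

Σ wᵢ·y = 1180×57 + 1390×362 + 2290×235 + 1500×217 + 790×186 + 1260×89
  = 67260 + 503180 + 538150 + 325500 + 146940 + 112140 = 1693170
Σ wᵢ·x = 20×57 + 115×362 + 120×235 + 110×217 + 70×186 + 245×89
  = 1140 + 41630 + 28200 + 23870 + 13020 + 21805 = 129665
Ratio = 1693170 / 129665 = 13.058034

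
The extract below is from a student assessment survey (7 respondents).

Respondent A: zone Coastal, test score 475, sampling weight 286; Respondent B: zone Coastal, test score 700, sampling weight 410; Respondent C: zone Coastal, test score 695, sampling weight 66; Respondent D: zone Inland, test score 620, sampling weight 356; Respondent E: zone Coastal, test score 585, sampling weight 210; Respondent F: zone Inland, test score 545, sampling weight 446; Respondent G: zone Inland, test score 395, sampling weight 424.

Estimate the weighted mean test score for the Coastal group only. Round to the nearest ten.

Coastal rows: A, B, C, E
Weighted sum = 591570
Sum of weights = 286 + 410 + 66 + 210 = 972
Weighted mean = 591570 / 972 = 608.61111

610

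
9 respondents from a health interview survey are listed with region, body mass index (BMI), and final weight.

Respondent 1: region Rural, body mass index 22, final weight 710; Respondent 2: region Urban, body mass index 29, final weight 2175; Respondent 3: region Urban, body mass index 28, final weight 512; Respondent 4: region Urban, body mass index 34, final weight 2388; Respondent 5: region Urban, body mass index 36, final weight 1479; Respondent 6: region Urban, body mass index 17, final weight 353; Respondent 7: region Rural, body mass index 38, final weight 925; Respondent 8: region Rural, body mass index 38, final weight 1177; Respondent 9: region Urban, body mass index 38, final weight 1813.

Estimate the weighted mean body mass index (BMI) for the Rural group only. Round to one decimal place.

Rural rows: 1, 7, 8
Weighted sum = 22×710 + 38×925 + 38×1177
  = 15620 + 35150 + 44726 = 95496
Sum of weights = 710 + 925 + 1177 = 2812
Weighted mean = 95496 / 2812 = 33.960171

34.0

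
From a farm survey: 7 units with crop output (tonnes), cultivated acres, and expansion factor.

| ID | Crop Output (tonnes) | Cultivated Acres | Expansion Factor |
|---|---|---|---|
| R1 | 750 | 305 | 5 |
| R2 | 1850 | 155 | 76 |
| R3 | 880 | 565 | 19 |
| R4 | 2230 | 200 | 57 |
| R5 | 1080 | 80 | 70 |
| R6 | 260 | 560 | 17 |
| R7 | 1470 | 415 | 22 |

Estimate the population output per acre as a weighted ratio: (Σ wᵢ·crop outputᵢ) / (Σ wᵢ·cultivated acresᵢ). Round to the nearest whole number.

Σ wᵢ·y = 750×5 + 1850×76 + 880×19 + 2230×57 + 1080×70 + 260×17 + 1470×22
  = 3750 + 140600 + 16720 + 127110 + 75600 + 4420 + 32340 = 400540
Σ wᵢ·x = 305×5 + 155×76 + 565×19 + 200×57 + 80×70 + 560×17 + 415×22
  = 1525 + 11780 + 10735 + 11400 + 5600 + 9520 + 9130 = 59690
Ratio = 400540 / 59690 = 6.7103367

7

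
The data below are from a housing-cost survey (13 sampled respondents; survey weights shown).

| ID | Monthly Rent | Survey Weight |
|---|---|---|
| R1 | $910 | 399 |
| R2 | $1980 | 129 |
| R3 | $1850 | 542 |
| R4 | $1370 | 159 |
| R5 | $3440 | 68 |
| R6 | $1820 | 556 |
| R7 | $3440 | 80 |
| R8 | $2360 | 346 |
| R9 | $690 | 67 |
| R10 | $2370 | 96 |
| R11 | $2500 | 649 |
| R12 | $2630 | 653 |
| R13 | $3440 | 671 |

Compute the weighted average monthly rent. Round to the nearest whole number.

Weighted sum = 10098520
Sum of weights = 4415
Weighted mean = 10098520 / 4415 = 2287.3205

2287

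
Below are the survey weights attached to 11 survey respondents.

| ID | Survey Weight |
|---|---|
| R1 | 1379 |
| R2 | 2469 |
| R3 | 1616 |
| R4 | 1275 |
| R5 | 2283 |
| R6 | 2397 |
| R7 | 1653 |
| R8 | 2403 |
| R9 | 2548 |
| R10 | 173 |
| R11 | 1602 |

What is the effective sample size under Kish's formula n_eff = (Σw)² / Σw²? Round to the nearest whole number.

Σ wᵢ = 1379 + 2469 + 1616 + 1275 + 2283 + 2397 + 1653 + 2403 + 2548 + 173 + 1602 = 19798
Σ wᵢ² = 40787836
n_eff = 19798² / 40787836 = 391960804 / 40787836 = 9.6097475

10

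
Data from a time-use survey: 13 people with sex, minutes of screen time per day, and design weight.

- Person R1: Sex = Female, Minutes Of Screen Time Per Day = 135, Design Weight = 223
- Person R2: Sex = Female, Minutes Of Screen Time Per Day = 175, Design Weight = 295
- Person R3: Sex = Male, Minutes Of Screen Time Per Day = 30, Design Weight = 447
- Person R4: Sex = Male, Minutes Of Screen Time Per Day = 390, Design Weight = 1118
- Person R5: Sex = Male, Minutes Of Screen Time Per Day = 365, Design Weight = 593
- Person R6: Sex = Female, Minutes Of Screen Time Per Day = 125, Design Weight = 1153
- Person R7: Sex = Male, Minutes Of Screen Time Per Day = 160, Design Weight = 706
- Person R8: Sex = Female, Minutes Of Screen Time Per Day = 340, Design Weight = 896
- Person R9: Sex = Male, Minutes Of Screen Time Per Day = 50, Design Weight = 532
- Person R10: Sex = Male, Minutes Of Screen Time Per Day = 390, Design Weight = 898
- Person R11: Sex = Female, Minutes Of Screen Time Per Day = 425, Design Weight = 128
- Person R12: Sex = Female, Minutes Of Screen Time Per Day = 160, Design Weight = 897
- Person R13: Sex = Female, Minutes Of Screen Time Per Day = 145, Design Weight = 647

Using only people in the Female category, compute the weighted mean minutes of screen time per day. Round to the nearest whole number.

Female rows: R1, R2, R6, R8, R11, R12, R13
Weighted sum = 135×223 + 175×295 + 125×1153 + 340×896 + 425×128 + 160×897 + 145×647
  = 30105 + 51625 + 144125 + 304640 + 54400 + 143520 + 93815 = 822230
Sum of weights = 223 + 295 + 1153 + 896 + 128 + 897 + 647 = 4239
Weighted mean = 822230 / 4239 = 193.96792

194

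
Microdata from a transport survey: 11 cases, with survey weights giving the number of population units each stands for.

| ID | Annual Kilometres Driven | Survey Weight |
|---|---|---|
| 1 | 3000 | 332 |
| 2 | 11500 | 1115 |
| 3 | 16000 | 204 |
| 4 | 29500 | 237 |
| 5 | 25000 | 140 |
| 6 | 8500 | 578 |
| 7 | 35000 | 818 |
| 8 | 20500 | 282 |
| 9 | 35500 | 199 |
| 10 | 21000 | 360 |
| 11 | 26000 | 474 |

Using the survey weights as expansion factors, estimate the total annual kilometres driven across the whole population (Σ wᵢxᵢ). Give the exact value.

Weighted total = 93846500

93846500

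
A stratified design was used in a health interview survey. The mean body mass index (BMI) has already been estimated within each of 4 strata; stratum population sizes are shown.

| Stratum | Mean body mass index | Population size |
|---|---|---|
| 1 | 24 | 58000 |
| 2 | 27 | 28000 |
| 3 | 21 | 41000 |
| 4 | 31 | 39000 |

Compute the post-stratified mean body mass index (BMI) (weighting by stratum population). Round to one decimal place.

25.4

Σ Nₕ·x̄ₕ = 24×58000 + 27×28000 + 21×41000 + 31×39000
  = 1392000 + 756000 + 861000 + 1209000 = 4218000
Σ Nₕ = 166000
Overall mean = 4218000 / 166000 = 25.409639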